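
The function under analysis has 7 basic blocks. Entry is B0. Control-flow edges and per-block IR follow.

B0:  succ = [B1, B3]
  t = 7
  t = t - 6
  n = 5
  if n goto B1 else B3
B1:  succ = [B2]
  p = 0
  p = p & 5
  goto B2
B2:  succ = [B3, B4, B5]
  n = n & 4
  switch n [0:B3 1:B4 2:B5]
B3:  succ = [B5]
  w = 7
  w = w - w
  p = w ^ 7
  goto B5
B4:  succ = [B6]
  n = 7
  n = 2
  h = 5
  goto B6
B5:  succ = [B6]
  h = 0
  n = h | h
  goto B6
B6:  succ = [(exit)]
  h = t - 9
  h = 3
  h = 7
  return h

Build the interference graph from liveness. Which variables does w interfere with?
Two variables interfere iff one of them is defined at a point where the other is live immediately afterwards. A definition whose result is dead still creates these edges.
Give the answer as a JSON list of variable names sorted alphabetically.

Per-block:
  B0: def={n,t} ue=∅
  B1: def={p} ue=∅
  B2: def={n} ue={n}
  B3: def={p,w} ue=∅
  B4: def={h,n} ue=∅
  B5: def={h,n} ue=∅
  B6: def={h} ue={t}

Backward fixpoint:
  B0: in=∅ out={n,t}
  B1: in={n,t} out={n,t}
  B2: in={n,t} out={t}
  B3: in={t} out={t}
  B4: in={t} out={t}
  B5: in={t} out={t}
  B6: in={t} out=∅

Interfere edges:
  h — {t}
  n — {p,t}
  p — {n,t}
  t — {h,n,p,w}
  w — {t}

N(w) = ["t"]

Answer: ["t"]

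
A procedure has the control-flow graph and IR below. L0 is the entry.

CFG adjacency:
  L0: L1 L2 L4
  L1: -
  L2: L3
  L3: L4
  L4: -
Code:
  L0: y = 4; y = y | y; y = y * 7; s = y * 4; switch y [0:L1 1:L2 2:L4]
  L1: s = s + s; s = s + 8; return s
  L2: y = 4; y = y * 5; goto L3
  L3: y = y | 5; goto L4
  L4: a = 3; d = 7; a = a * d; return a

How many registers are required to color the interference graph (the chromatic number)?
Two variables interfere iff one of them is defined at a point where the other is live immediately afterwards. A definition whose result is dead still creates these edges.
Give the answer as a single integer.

Answer: 2

Analysis:
Block summaries:
  L0: {s,y} / ∅
  L1: {s} / {s}
  L2: {y} / ∅
  L3: {y} / {y}
  L4: {a,d} / ∅

Live sets:
  live L0: ∅→{s}
  live L1: {s}→∅
  live L2: ∅→{y}
  live L3: {y}→∅
  live L4: ∅→∅

Interference:
  a — {d}
  d — {a}
  s — {y}
  y — {s}

Registers:
  lower bound: {a,d} mutually conflict ⇒ χ ≥ 2
  assign a→r0 d→r1 s→r0 y→r1 — no edge inside a register ⇒ χ ≤ 2
  χ = 2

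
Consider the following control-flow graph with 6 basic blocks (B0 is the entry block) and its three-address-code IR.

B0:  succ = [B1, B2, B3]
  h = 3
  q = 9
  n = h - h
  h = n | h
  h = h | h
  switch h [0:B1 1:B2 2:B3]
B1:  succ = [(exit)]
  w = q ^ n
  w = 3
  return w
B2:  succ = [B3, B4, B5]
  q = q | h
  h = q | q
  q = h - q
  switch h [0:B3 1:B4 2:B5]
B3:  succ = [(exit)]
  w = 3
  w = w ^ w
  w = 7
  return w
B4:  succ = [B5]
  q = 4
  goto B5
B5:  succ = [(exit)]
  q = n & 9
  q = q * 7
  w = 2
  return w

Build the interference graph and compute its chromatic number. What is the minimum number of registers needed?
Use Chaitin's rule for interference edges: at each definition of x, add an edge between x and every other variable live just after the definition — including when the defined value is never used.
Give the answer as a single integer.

Answer: 3

Derivation:
Block summaries:
  B0 def {h,n,q} use ∅
  B1 def {w} use {n,q}
  B2 def {h,q} use {h,q}
  B3 def {w} use ∅
  B4 def {q} use ∅
  B5 def {q,w} use {n}

Liveness:
  B0 li=∅ lo={h,n,q}
  B1 li={n,q} lo=∅
  B2 li={h,n,q} lo={n}
  B3 li=∅ lo=∅
  B4 li={n} lo={n}
  B5 li={n} lo=∅

Interference:
  h: {n,q}
  n: {h,q}
  q: {h,n}
  w: ∅

Registers:
  lower bound: {h,n,q} mutually conflict ⇒ χ ≥ 3
  assign h→r0 n→r1 q→r2 w→r0 — no edge inside a register ⇒ χ ≤ 3
  χ = 3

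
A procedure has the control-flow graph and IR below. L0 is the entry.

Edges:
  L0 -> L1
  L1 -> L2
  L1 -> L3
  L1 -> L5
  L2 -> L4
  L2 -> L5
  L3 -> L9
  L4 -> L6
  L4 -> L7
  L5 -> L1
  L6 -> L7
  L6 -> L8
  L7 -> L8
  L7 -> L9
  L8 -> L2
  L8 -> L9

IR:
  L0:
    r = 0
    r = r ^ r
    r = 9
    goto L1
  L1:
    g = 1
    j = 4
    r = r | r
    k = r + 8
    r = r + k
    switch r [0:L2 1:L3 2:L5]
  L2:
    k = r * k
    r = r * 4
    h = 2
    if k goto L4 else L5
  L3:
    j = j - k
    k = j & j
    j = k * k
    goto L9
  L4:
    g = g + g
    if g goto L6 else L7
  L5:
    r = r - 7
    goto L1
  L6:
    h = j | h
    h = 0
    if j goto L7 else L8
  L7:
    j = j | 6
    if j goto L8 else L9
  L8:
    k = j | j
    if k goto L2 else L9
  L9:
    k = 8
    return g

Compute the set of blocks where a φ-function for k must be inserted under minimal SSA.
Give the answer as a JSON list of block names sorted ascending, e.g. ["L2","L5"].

idom tree: L1←L0 L2←L1 L3←L1 L4←L2 L5←L1 L6←L4 L7←L4 L8←L4 L9←L1
Dom at joins:
  L1: preds {L0,L5}: {L0} ∩ {L0,L1,L5} = {L0}; idom=L0
  L2: preds {L1,L8}: {L0,L1} ∩ {L0,L1,L2,L4,L8} = {L0,L1}; idom=L1
  L5: preds {L1,L2}: {L0,L1} ∩ {L0,L1,L2} = {L0,L1}; idom=L1
  L7: preds {L4,L6}: {L0,L1,L2,L4} ∩ {L0,L1,L2,L4,L6} = {L0,L1,L2,L4}; idom=L4
  L8: preds {L6,L7}: {L0,L1,L2,L4,L6} ∩ {L0,L1,L2,L4,L7} = {L0,L1,L2,L4}; idom=L4
  L9: preds {L3,L7,L8}: {L0,L1,L3} ∩ {L0,L1,L2,L4,L7} ∩ {L0,L1,L2,L4,L8} = {L0,L1}; idom=L1

Frontier:
  join L1 pred L0: · stop@L0
  join L1 pred L5: L5→L1 stop@L0
  join L2 pred L1: · stop@L1
  join L2 pred L8: L8→L4→L2 stop@L1
  join L5 pred L1: · stop@L1
  join L5 pred L2: L2 stop@L1
  join L7 pred L4: · stop@L4
  join L7 pred L6: L6 stop@L4
  join L8 pred L6: L6 stop@L4
  join L8 pred L7: L7 stop@L4
  join L9 pred L3: L3 stop@L1
  join L9 pred L7: L7→L4→L2 stop@L1
  join L9 pred L8: L8→L4→L2 stop@L1
  L0: DF=∅
  L1: DF={L1}
  L2: DF={L2,L5,L9}
  L3: DF={L9}
  L4: DF={L2,L9}
  L5: DF={L1}
  L6: DF={L7,L8}
  L7: DF={L8,L9}
  L8: DF={L2,L9}
  L9: DF=∅

φ for k: defs {L1,L2,L3,L8,L9}
  DF⁺ = {L1,L2,L5,L9}

Answer: ["L1", "L2", "L5", "L9"]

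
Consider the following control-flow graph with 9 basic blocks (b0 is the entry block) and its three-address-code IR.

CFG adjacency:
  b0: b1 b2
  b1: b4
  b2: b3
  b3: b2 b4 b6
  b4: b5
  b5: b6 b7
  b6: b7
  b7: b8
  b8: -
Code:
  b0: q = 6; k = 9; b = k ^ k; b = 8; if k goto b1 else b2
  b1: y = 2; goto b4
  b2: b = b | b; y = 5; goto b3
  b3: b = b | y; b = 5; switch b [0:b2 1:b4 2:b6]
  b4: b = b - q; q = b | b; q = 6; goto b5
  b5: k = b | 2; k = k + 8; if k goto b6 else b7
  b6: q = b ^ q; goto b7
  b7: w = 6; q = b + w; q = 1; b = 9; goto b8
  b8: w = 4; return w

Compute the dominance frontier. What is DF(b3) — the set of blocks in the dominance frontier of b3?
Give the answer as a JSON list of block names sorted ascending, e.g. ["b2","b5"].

Answer: ["b2", "b4", "b6"]

Working:
idom tree: b1←b0 b2←b0 b3←b2 b4←b0 b5←b4 b6←b0 b7←b0 b8←b7
Dom∩ at merges:
  b2: preds {b0,b3}: {b0} ∩ {b0,b2,b3} = {b0}; idom=b0
  b4: preds {b1,b3}: {b0,b1} ∩ {b0,b2,b3} = {b0}; idom=b0
  b6: preds {b3,b5}: {b0,b2,b3} ∩ {b0,b4,b5} = {b0}; idom=b0
  b7: preds {b5,b6}: {b0,b4,b5} ∩ {b0,b6} = {b0}; idom=b0

Frontier:
  join b2 pred b0: · stop@b0
  join b2 pred b3: b3→b2 stop@b0
  join b4 pred b1: b1 stop@b0
  join b4 pred b3: b3→b2 stop@b0
  join b6 pred b3: b3→b2 stop@b0
  join b6 pred b5: b5→b4 stop@b0
  join b7 pred b5: b5→b4 stop@b0
  join b7 pred b6: b6 stop@b0
  b0 → ∅
  b1 → {b4}
  b2 → {b2,b4,b6}
  b3 → {b2,b4,b6}
  b4 → {b6,b7}
  b5 → {b6,b7}
  b6 → {b7}
  b7 → ∅
  b8 → ∅

DF(b3) = ["b2", "b4", "b6"]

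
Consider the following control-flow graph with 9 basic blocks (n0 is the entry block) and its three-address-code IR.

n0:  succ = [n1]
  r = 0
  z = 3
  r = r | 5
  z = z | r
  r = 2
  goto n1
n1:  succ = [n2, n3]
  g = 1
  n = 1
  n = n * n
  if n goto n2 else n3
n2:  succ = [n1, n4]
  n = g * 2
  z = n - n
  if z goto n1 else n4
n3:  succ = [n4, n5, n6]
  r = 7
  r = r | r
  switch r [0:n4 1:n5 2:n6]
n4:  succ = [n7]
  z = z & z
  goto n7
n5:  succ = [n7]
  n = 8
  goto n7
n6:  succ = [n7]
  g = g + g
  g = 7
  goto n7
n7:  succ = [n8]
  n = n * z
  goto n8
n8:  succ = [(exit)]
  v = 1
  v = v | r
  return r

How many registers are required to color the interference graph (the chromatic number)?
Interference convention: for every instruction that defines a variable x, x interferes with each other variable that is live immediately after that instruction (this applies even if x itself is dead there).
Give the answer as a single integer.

def/use:
  n0: def={r,z} ue=∅
  n1: def={g,n} ue=∅
  n2: def={n,z} ue={g}
  n3: def={r} ue=∅
  n4: def={z} ue={z}
  n5: def={n} ue=∅
  n6: def={g} ue={g}
  n7: def={n} ue={n,z}
  n8: def={v} ue={r}

Backward fixpoint:
  n0 li=∅ lo={r,z}
  n1 li={r,z} lo={g,n,r,z}
  n2 li={g,r} lo={n,r,z}
  n3 li={g,n,z} lo={g,n,r,z}
  n4 li={n,r,z} lo={n,r,z}
  n5 li={r,z} lo={n,r,z}
  n6 li={g,n,r,z} lo={n,r,z}
  n7 li={n,r,z} lo={r}
  n8 li={r} lo=∅

Interfere edges:
  g↔{n,r,z}
  n↔{g,r,z}
  r↔{g,n,v,z}
  v↔{r}
  z↔{g,n,r}

Colouring:
  {g,n,r,z} pairwise interfere (4-clique) ⇒ χ ≥ 4
  4-colouring: r0={r}  r1={g,v}  r2={n}  r3={z}
  χ = 4

Answer: 4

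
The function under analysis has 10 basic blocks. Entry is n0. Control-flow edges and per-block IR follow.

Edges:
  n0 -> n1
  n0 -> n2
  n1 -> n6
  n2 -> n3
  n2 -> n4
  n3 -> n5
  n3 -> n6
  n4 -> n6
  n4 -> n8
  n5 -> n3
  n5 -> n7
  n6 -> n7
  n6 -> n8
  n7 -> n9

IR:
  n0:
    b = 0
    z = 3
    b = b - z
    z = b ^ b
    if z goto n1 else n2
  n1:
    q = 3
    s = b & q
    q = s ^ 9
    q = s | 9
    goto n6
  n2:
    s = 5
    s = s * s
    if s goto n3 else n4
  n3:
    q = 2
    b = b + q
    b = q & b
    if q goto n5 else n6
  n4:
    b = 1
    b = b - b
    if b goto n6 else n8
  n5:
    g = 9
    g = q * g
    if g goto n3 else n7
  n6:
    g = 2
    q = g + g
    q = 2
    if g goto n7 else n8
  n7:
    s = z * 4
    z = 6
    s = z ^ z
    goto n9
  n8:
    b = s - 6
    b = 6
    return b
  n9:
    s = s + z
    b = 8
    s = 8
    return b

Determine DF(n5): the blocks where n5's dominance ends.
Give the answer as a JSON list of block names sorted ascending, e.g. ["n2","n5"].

idom tree: n1←n0 n2←n0 n3←n2 n4←n2 n5←n3 n6←n0 n7←n0 n8←n0 n9←n7
Join-block Dom:
  n3: preds {n2,n5}: {n0,n2} ∩ {n0,n2,n3,n5} = {n0,n2}; idom=n2
  n6: preds {n1,n3,n4}: {n0,n1} ∩ {n0,n2,n3} ∩ {n0,n2,n4} = {n0}; idom=n0
  n7: preds {n5,n6}: {n0,n2,n3,n5} ∩ {n0,n6} = {n0}; idom=n0
  n8: preds {n4,n6}: {n0,n2,n4} ∩ {n0,n6} = {n0}; idom=n0

Frontier:
  n3←n2: walk · to n2
  n3←n5: walk n5→n3 to n2
  n6←n1: walk n1 to n0
  n6←n3: walk n3→n2 to n0
  n6←n4: walk n4→n2 to n0
  n7←n5: walk n5→n3→n2 to n0
  n7←n6: walk n6 to n0
  n8←n4: walk n4→n2 to n0
  n8←n6: walk n6 to n0
  n0: DF=∅
  n1: DF={n6}
  n2: DF={n6,n7,n8}
  n3: DF={n3,n6,n7}
  n4: DF={n6,n8}
  n5: DF={n3,n7}
  n6: DF={n7,n8}
  n7: DF=∅
  n8: DF=∅
  n9: DF=∅

DF(n5) = ["n3", "n7"]

Answer: ["n3", "n7"]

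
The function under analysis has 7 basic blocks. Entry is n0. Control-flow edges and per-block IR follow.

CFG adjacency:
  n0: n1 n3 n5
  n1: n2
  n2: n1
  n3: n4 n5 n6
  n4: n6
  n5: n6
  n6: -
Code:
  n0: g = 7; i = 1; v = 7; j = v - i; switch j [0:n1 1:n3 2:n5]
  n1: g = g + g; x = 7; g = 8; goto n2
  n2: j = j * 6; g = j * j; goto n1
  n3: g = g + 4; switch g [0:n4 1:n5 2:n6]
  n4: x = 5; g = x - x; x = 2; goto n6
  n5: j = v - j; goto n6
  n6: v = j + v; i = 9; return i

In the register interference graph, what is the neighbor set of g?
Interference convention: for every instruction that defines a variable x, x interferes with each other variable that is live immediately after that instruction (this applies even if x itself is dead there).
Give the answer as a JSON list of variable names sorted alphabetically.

Answer: ["i", "j", "v"]

Derivation:
Block summaries:
  n0: def={g,i,j,v} ue=∅
  n1: def={g,x} ue={g}
  n2: def={g,j} ue={j}
  n3: def={g} ue={g}
  n4: def={g,x} ue=∅
  n5: def={j} ue={j,v}
  n6: def={i,v} ue={j,v}

Live sets:
  live n0: ∅→{g,j,v}
  live n1: {g,j}→{j}
  live n2: {j}→{g,j}
  live n3: {g,j,v}→{j,v}
  live n4: {j,v}→{j,v}
  live n5: {j,v}→{j,v}
  live n6: {j,v}→∅

Conflict graph:
  g↔{i,j,v}
  i↔{g,v}
  j↔{g,v,x}
  v↔{g,i,j,x}
  x↔{j,v}

N(g) = ["i", "j", "v"]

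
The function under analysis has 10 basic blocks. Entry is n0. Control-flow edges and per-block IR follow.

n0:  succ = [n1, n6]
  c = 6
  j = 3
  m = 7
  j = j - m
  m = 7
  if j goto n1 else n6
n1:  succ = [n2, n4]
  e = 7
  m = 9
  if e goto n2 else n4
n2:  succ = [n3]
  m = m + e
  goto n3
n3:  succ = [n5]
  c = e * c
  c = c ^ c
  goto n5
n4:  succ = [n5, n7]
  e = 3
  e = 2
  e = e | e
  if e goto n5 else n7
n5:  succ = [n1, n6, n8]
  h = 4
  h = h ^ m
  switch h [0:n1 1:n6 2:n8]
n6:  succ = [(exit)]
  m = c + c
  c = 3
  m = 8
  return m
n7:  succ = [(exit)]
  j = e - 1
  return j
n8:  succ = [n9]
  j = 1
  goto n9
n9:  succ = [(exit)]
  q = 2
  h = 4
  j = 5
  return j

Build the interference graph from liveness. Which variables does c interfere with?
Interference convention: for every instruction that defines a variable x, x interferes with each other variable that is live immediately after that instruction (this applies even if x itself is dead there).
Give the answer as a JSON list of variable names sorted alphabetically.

Answer: ["e", "h", "j", "m"]

Analysis:
Block summaries:
  n0 def {c,j,m} use ∅
  n1 def {e,m} use ∅
  n2 def {m} use {e,m}
  n3 def {c} use {c,e}
  n4 def {e} use ∅
  n5 def {h} use {m}
  n6 def {c,m} use {c}
  n7 def {j} use {e}
  n8 def {j} use ∅
  n9 def {h,j,q} use ∅

Backward fixpoint:
  n0: in=∅ out={c}
  n1: in={c} out={c,e,m}
  n2: in={c,e,m} out={c,e,m}
  n3: in={c,e,m} out={c,m}
  n4: in={c,m} out={c,e,m}
  n5: in={c,m} out={c}
  n6: in={c} out=∅
  n7: in={e} out=∅
  n8: in=∅ out=∅
  n9: in=∅ out=∅

Interference:
  c — {e,h,j,m}
  e — {c,m}
  h — {c,m}
  j — {c,m}
  m — {c,e,h,j}
  q — ∅

N(c) = ["e", "h", "j", "m"]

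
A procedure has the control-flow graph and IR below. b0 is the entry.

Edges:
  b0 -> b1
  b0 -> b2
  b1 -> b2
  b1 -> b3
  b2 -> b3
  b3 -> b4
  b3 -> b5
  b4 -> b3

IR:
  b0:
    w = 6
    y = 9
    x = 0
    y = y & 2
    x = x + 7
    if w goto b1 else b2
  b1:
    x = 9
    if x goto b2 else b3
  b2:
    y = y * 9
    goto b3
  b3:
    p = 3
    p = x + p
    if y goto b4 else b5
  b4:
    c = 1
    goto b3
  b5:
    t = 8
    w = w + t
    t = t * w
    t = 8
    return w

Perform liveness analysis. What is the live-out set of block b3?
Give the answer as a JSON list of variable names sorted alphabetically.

def/use:
  b0 def {w,x,y} use ∅
  b1 def {x} use ∅
  b2 def {y} use {y}
  b3 def {p} use {x,y}
  b4 def {c} use ∅
  b5 def {t,w} use {w}

Backward fixpoint:
  b0: in=∅ out={w,x,y}
  b1: in={w,y} out={w,x,y}
  b2: in={w,x,y} out={w,x,y}
  b3: in={w,x,y} out={w,x,y}
  b4: in={w,x,y} out={w,x,y}
  b5: in={w} out=∅

live-out(b3) = ["w", "x", "y"]

Answer: ["w", "x", "y"]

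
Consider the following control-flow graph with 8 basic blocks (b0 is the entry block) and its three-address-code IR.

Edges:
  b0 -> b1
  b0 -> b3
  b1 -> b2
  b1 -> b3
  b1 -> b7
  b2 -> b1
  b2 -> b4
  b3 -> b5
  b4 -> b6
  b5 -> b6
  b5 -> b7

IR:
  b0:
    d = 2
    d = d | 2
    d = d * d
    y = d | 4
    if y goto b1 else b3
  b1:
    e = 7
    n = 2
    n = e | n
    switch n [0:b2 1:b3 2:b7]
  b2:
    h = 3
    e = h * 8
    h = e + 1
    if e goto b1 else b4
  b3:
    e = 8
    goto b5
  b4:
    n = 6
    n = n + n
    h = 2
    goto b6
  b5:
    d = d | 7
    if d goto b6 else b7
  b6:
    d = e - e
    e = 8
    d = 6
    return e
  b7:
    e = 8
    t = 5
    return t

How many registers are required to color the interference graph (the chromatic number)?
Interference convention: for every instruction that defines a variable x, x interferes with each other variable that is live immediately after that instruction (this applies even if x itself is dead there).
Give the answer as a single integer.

Per-block:
  b0 def {d,y} use ∅
  b1 def {e,n} use ∅
  b2 def {e,h} use ∅
  b3 def {e} use ∅
  b4 def {h,n} use ∅
  b5 def {d} use {d}
  b6 def {d,e} use {e}
  b7 def {e,t} use ∅

Backward fixpoint:
  b0: in=∅ out={d}
  b1: in={d} out={d}
  b2: in={d} out={d,e}
  b3: in={d} out={d,e}
  b4: in={e} out={e}
  b5: in={d,e} out={e}
  b6: in={e} out=∅
  b7: in=∅ out=∅

Interfere edges:
  d — {e,h,n,y}
  e — {d,h,n}
  h — {d,e}
  n — {d,e}
  t — ∅
  y — {d}

Colouring:
  clique {d,e,h} ⇒ need ≥ 3
  3-colouring: r0={d,t}  r1={e,y}  r2={h,n}
  χ = 3

Answer: 3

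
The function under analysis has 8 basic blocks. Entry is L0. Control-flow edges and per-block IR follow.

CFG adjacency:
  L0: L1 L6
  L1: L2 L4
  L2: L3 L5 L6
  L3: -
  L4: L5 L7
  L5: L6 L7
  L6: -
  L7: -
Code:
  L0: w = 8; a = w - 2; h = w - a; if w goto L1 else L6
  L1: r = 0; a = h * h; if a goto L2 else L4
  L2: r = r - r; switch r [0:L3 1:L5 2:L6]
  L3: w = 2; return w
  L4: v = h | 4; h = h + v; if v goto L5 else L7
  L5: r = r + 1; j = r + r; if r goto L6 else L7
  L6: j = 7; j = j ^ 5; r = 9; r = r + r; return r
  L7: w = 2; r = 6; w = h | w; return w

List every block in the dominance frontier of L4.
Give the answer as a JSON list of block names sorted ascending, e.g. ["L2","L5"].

Answer: ["L5", "L7"]

Derivation:
idom tree: L1←L0 L2←L1 L3←L2 L4←L1 L5←L1 L6←L0 L7←L1
Dom at joins:
  L5: preds {L2,L4}: {L0,L1,L2} ∩ {L0,L1,L4} = {L0,L1}; idom=L1
  L6: preds {L0,L2,L5}: {L0} ∩ {L0,L1,L2} ∩ {L0,L1,L5} = {L0}; idom=L0
  L7: preds {L4,L5}: {L0,L1,L4} ∩ {L0,L1,L5} = {L0,L1}; idom=L1

DF walk-up:
  join L5 pred L2: L2 stop@L1
  join L5 pred L4: L4 stop@L1
  join L6 pred L0: · stop@L0
  join L6 pred L2: L2→L1 stop@L0
  join L6 pred L5: L5→L1 stop@L0
  join L7 pred L4: L4 stop@L1
  join L7 pred L5: L5 stop@L1
  L0 → ∅
  L1 → {L6}
  L2 → {L5,L6}
  L3 → ∅
  L4 → {L5,L7}
  L5 → {L6,L7}
  L6 → ∅
  L7 → ∅

DF(L4) = ["L5", "L7"]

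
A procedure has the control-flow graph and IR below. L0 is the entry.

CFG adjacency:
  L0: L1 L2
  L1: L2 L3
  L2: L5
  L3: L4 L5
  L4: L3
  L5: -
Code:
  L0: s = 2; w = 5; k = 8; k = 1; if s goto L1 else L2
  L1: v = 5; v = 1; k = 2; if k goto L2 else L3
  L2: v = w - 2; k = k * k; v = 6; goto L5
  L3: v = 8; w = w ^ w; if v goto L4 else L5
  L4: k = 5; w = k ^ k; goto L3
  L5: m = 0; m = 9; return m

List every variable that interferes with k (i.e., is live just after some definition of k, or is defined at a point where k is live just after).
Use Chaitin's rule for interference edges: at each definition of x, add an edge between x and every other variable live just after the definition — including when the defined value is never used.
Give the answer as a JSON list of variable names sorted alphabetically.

Answer: ["s", "v", "w"]

Analysis:
Block summaries:
  L0 def {k,s,w} use ∅
  L1 def {k,v} use ∅
  L2 def {k,v} use {k,w}
  L3 def {v,w} use {w}
  L4 def {k,w} use ∅
  L5 def {m} use ∅

Backward fixpoint:
  live L0: ∅→{k,w}
  live L1: {w}→{k,w}
  live L2: {k,w}→∅
  live L3: {w}→∅
  live L4: ∅→{w}
  live L5: ∅→∅

Interference:
  k — {s,v,w}
  m — ∅
  s — {k,w}
  v — {k,w}
  w — {k,s,v}

N(k) = ["s", "v", "w"]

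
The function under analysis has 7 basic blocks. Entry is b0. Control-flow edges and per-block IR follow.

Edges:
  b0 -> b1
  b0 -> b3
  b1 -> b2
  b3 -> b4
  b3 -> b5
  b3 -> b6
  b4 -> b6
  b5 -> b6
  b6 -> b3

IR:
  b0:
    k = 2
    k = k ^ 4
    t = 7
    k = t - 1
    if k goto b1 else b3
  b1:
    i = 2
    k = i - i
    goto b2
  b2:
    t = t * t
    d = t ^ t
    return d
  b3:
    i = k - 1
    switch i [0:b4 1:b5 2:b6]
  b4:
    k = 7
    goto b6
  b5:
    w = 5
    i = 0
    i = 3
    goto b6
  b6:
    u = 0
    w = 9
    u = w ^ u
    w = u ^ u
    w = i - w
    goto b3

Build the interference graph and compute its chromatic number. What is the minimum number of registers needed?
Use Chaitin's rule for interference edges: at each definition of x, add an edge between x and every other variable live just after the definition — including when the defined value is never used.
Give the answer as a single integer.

def/use:
  b0: {k,t} / ∅
  b1: {i,k} / ∅
  b2: {d,t} / {t}
  b3: {i} / {k}
  b4: {k} / ∅
  b5: {i,w} / ∅
  b6: {u,w} / {i}

Liveness:
  live b0: ∅→{k,t}
  live b1: {t}→{t}
  live b2: {t}→∅
  live b3: {k}→{i,k}
  live b4: {i}→{i,k}
  live b5: {k}→{i,k}
  live b6: {i,k}→{k}

Interference:
  d↔∅
  i↔{k,t,u,w}
  k↔{i,t,u,w}
  t↔{i,k}
  u↔{i,k,w}
  w↔{i,k,u}

Colouring:
  lower bound: {i,k,u,w} mutually conflict ⇒ χ ≥ 4
  4-colouring: c0={d,i}  c1={k}  c2={t,u}  c3={w}
  χ = 4

Answer: 4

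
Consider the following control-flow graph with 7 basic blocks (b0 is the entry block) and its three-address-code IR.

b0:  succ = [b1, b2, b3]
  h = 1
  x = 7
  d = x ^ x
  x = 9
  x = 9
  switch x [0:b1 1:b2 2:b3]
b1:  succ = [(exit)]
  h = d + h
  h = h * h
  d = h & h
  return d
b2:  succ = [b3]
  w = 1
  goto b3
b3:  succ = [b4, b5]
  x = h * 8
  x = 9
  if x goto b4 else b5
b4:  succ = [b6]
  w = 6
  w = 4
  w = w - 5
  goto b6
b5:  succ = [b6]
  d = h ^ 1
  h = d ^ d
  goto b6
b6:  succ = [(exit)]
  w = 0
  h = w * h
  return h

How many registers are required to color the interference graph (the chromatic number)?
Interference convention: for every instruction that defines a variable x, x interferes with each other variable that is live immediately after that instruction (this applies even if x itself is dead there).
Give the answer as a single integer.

Per-block:
  b0: def={d,h,x} ue=∅
  b1: def={d,h} ue={d,h}
  b2: def={w} ue=∅
  b3: def={x} ue={h}
  b4: def={w} ue=∅
  b5: def={d,h} ue={h}
  b6: def={h,w} ue={h}

Backward fixpoint:
  live b0: ∅→{d,h}
  live b1: {d,h}→∅
  live b2: {h}→{h}
  live b3: {h}→{h}
  live b4: {h}→{h}
  live b5: {h}→{h}
  live b6: {h}→∅

Interfere edges:
  d — {h,x}
  h — {d,w,x}
  w — {h}
  x — {d,h}

Registers:
  {d,h,x} pairwise interfere (3-clique) ⇒ χ ≥ 3
  3-colouring: r0={h}  r1={d,w}  r2={x}
  χ = 3

Answer: 3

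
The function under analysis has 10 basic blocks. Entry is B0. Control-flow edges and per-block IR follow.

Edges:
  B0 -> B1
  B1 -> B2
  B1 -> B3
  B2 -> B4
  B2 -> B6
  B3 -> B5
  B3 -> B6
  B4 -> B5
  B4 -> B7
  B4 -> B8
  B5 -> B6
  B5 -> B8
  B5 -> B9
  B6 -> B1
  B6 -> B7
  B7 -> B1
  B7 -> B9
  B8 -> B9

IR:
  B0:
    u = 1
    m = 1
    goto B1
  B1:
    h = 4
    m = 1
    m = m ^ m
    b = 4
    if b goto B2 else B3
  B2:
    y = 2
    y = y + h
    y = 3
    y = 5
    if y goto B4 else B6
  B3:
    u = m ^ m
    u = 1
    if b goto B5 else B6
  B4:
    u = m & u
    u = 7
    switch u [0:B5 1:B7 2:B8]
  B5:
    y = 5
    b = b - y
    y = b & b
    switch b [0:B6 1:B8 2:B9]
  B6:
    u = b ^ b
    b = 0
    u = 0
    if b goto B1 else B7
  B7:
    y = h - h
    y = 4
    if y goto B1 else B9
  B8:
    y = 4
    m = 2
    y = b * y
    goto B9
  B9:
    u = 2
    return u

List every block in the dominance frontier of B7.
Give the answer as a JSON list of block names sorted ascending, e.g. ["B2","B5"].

Answer: ["B1", "B9"]

Analysis:
idom tree: B1←B0 B2←B1 B3←B1 B4←B2 B5←B1 B6←B1 B7←B1 B8←B1 B9←B1
Join-block Dom:
  B1: preds {B0,B6,B7}: {B0} ∩ {B0,B1,B6} ∩ {B0,B1,B7} = {B0}; idom=B0
  B5: preds {B3,B4}: {B0,B1,B3} ∩ {B0,B1,B2,B4} = {B0,B1}; idom=B1
  B6: preds {B2,B3,B5}: {B0,B1,B2} ∩ {B0,B1,B3} ∩ {B0,B1,B5} = {B0,B1}; idom=B1
  B7: preds {B4,B6}: {B0,B1,B2,B4} ∩ {B0,B1,B6} = {B0,B1}; idom=B1
  B8: preds {B4,B5}: {B0,B1,B2,B4} ∩ {B0,B1,B5} = {B0,B1}; idom=B1
  B9: preds {B5,B7,B8}: {B0,B1,B5} ∩ {B0,B1,B7} ∩ {B0,B1,B8} = {B0,B1}; idom=B1

DF derivation:
  B1←B0: walk · to B0
  B1←B6: walk B6→B1 to B0
  B1←B7: walk B7→B1 to B0
  B5←B3: walk B3 to B1
  B5←B4: walk B4→B2 to B1
  B6←B2: walk B2 to B1
  B6←B3: walk B3 to B1
  B6←B5: walk B5 to B1
  B7←B4: walk B4→B2 to B1
  B7←B6: walk B6 to B1
  B8←B4: walk B4→B2 to B1
  B8←B5: walk B5 to B1
  B9←B5: walk B5 to B1
  B9←B7: walk B7 to B1
  B9←B8: walk B8 to B1
  DF(B0)=∅
  DF(B1)={B1}
  DF(B2)={B5,B6,B7,B8}
  DF(B3)={B5,B6}
  DF(B4)={B5,B7,B8}
  DF(B5)={B6,B8,B9}
  DF(B6)={B1,B7}
  DF(B7)={B1,B9}
  DF(B8)={B9}
  DF(B9)=∅

DF(B7) = ["B1", "B9"]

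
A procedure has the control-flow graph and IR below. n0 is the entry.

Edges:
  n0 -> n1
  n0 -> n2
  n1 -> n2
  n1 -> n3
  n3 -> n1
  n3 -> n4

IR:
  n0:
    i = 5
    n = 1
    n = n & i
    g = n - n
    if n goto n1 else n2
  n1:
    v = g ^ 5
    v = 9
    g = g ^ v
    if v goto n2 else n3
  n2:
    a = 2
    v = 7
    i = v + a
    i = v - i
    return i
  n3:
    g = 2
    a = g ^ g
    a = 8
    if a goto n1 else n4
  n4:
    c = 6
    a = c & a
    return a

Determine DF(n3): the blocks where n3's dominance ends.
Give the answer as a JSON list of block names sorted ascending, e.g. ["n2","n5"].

Answer: ["n1"]

Analysis:
idom tree: n1←n0 n2←n0 n3←n1 n4←n3
Dom at joins:
  n1: preds {n0,n3}: {n0} ∩ {n0,n1,n3} = {n0}; idom=n0
  n2: preds {n0,n1}: {n0} ∩ {n0,n1} = {n0}; idom=n0

DF walk-up:
  n1←n0: walk · to n0
  n1←n3: walk n3→n1 to n0
  n2←n0: walk · to n0
  n2←n1: walk n1 to n0
  DF(n0)=∅
  DF(n1)={n1,n2}
  DF(n2)=∅
  DF(n3)={n1}
  DF(n4)=∅

DF(n3) = ["n1"]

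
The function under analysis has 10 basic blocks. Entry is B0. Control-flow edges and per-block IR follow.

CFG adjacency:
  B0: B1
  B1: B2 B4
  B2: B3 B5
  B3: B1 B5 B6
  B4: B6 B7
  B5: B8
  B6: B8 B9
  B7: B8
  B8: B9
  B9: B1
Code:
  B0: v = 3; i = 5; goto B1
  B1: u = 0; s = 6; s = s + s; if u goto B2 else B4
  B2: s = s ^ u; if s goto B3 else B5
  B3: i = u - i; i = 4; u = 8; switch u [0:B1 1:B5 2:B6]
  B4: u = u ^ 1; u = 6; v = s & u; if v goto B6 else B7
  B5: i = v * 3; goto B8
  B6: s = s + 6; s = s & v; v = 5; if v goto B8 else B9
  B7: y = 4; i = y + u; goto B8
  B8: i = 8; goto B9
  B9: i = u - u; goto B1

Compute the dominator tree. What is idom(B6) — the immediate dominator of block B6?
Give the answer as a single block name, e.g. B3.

Answer: B1

Analysis:
idom tree: B1←B0 B2←B1 B3←B2 B4←B1 B5←B2 B6←B1 B7←B4 B8←B1 B9←B1
Dom∩ at merges:
  B1: preds {B0,B3,B9}: {B0} ∩ {B0,B1,B2,B3} ∩ {B0,B1,B9} = {B0}; idom=B0
  B5: preds {B2,B3}: {B0,B1,B2} ∩ {B0,B1,B2,B3} = {B0,B1,B2}; idom=B2
  B6: preds {B3,B4}: {B0,B1,B2,B3} ∩ {B0,B1,B4} = {B0,B1}; idom=B1
  B8: preds {B5,B6,B7}: {B0,B1,B2,B5} ∩ {B0,B1,B6} ∩ {B0,B1,B4,B7} = {B0,B1}; idom=B1
  B9: preds {B6,B8}: {B0,B1,B6} ∩ {B0,B1,B8} = {B0,B1}; idom=B1

idom(B6) = B1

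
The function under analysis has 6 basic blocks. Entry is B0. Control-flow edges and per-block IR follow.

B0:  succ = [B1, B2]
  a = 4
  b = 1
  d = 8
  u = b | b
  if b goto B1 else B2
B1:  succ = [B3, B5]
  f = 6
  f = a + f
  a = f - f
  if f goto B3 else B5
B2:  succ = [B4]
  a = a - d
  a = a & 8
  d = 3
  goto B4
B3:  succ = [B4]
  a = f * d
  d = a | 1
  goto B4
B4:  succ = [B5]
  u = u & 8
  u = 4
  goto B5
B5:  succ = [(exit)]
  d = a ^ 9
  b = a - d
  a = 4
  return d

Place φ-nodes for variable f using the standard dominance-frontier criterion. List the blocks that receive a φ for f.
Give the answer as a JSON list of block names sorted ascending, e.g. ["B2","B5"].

idom tree: B1←B0 B2←B0 B3←B1 B4←B0 B5←B0
Dom∩ at merges:
  B4: preds {B2,B3}: {B0,B2} ∩ {B0,B1,B3} = {B0}; idom=B0
  B5: preds {B1,B4}: {B0,B1} ∩ {B0,B4} = {B0}; idom=B0

DF walk-up:
  join B4 pred B2: B2 stop@B0
  join B4 pred B3: B3→B1 stop@B0
  join B5 pred B1: B1 stop@B0
  join B5 pred B4: B4 stop@B0
  B0 → ∅
  B1 → {B4,B5}
  B2 → {B4}
  B3 → {B4}
  B4 → {B5}
  B5 → ∅

φ for f: defs {B1}
  DF⁺ = {B4,B5}

Answer: ["B4", "B5"]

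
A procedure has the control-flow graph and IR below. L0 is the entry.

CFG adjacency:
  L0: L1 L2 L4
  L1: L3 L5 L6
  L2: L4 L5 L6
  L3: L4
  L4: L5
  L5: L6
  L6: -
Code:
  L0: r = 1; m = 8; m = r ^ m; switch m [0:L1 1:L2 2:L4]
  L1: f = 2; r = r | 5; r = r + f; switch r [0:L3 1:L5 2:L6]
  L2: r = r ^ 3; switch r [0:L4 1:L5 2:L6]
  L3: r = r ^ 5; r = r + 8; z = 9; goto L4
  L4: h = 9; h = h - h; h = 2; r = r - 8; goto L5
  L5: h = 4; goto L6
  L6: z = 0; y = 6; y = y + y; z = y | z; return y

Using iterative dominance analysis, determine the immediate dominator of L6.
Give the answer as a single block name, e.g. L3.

Answer: L0

Working:
idom tree: L1←L0 L2←L0 L3←L1 L4←L0 L5←L0 L6←L0
Join-block Dom:
  L4: preds {L0,L2,L3}: {L0} ∩ {L0,L2} ∩ {L0,L1,L3} = {L0}; idom=L0
  L5: preds {L1,L2,L4}: {L0,L1} ∩ {L0,L2} ∩ {L0,L4} = {L0}; idom=L0
  L6: preds {L1,L2,L5}: {L0,L1} ∩ {L0,L2} ∩ {L0,L5} = {L0}; idom=L0

idom(L6) = L0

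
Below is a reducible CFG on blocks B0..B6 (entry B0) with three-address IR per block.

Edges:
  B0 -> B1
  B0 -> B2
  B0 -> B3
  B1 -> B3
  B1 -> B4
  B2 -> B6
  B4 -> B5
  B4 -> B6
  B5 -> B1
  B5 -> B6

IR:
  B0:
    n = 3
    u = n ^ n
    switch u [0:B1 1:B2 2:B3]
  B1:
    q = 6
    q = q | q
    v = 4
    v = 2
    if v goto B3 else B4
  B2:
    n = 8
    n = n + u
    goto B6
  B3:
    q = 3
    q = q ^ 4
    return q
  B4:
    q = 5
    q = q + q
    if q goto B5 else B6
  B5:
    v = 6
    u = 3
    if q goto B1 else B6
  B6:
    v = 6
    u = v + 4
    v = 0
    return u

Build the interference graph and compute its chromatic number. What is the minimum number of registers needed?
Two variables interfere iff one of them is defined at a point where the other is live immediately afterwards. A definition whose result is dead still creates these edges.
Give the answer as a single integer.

Answer: 3

Derivation:
Block summaries:
  B0 def {n,u} use ∅
  B1 def {q,v} use ∅
  B2 def {n} use {u}
  B3 def {q} use ∅
  B4 def {q} use ∅
  B5 def {u,v} use {q}
  B6 def {u,v} use ∅

Liveness:
  B0: in=∅ out={u}
  B1: in=∅ out=∅
  B2: in={u} out=∅
  B3: in=∅ out=∅
  B4: in=∅ out={q}
  B5: in={q} out=∅
  B6: in=∅ out=∅

Interference:
  n — {u}
  q — {u,v}
  u — {n,q,v}
  v — {q,u}

Chromatic number:
  {q,u,v} pairwise interfere (3-clique) ⇒ χ ≥ 3
  3-colouring: c0={u}  c1={n,q}  c2={v}
  χ = 3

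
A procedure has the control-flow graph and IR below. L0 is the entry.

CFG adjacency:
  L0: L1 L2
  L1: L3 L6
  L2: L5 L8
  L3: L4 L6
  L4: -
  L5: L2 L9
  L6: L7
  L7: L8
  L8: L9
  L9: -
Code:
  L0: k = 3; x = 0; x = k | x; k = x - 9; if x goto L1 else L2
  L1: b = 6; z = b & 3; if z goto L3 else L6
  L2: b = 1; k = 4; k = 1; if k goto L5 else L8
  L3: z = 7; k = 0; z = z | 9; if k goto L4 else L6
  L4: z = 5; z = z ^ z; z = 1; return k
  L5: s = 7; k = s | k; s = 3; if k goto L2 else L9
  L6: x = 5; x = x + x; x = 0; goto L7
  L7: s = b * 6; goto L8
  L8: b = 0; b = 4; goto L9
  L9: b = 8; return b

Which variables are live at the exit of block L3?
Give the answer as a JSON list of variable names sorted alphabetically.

def/use:
  L0 def {k,x} use ∅
  L1 def {b,z} use ∅
  L2 def {b,k} use ∅
  L3 def {k,z} use ∅
  L4 def {z} use {k}
  L5 def {k,s} use {k}
  L6 def {x} use ∅
  L7 def {s} use {b}
  L8 def {b} use ∅
  L9 def {b} use ∅

Backward fixpoint:
  L0 li=∅ lo=∅
  L1 li=∅ lo={b}
  L2 li=∅ lo={k}
  L3 li={b} lo={b,k}
  L4 li={k} lo=∅
  L5 li={k} lo=∅
  L6 li={b} lo={b}
  L7 li={b} lo=∅
  L8 li=∅ lo=∅
  L9 li=∅ lo=∅

live-out(L3) = ["b", "k"]

Answer: ["b", "k"]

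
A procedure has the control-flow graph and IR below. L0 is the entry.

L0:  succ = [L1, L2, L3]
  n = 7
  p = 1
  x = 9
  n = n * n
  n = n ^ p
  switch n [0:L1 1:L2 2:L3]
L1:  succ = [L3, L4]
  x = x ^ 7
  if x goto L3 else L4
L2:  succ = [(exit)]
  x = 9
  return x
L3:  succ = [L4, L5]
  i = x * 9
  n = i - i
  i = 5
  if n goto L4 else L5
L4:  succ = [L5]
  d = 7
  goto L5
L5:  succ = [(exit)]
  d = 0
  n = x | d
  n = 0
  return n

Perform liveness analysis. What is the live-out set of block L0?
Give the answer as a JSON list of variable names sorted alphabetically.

Block summaries:
  L0: {n,p,x} / ∅
  L1: {x} / {x}
  L2: {x} / ∅
  L3: {i,n} / {x}
  L4: {d} / ∅
  L5: {d,n} / {x}

Live sets:
  live L0: ∅→{x}
  live L1: {x}→{x}
  live L2: ∅→∅
  live L3: {x}→{x}
  live L4: {x}→{x}
  live L5: {x}→∅

live-out(L0) = ["x"]

Answer: ["x"]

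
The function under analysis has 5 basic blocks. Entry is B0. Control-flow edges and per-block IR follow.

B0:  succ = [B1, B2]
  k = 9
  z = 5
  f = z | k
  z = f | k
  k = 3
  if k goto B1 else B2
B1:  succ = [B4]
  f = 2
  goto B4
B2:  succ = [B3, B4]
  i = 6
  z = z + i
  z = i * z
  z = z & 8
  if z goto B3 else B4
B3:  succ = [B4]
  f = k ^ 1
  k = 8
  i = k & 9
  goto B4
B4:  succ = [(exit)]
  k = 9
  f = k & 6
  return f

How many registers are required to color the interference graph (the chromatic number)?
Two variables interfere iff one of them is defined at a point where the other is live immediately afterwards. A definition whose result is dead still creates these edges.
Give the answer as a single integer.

Answer: 3

Analysis:
Block summaries:
  B0: def={f,k,z} ue=∅
  B1: def={f} ue=∅
  B2: def={i,z} ue={z}
  B3: def={f,i,k} ue={k}
  B4: def={f,k} ue=∅

Liveness:
  B0: in=∅ out={k,z}
  B1: in=∅ out=∅
  B2: in={k,z} out={k}
  B3: in={k} out=∅
  B4: in=∅ out=∅

Interference:
  f: {k}
  i: {k,z}
  k: {f,i,z}
  z: {i,k}

Colouring:
  clique {i,k,z} ⇒ need ≥ 3
  3-colouring: r0={k}  r1={f,i}  r2={z}
  χ = 3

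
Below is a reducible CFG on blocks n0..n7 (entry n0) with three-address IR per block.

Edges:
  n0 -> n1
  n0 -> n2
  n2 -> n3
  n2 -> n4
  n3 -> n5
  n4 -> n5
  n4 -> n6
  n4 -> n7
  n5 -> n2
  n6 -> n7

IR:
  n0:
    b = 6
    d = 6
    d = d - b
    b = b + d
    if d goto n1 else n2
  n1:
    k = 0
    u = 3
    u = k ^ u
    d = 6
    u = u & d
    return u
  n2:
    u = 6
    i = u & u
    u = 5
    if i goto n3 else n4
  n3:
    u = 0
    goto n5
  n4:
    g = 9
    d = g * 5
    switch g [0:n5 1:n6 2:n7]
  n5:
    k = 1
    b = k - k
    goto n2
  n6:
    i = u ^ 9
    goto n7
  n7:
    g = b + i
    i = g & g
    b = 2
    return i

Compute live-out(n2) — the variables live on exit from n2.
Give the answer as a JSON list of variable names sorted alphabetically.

Block summaries:
  n0: def={b,d} ue=∅
  n1: def={d,k,u} ue=∅
  n2: def={i,u} ue=∅
  n3: def={u} ue=∅
  n4: def={d,g} ue=∅
  n5: def={b,k} ue=∅
  n6: def={i} ue={u}
  n7: def={b,g,i} ue={b,i}

Backward fixpoint:
  n0: in=∅ out={b}
  n1: in=∅ out=∅
  n2: in={b} out={b,i,u}
  n3: in=∅ out=∅
  n4: in={b,i,u} out={b,i,u}
  n5: in=∅ out={b}
  n6: in={b,u} out={b,i}
  n7: in={b,i} out=∅

live-out(n2) = ["b", "i", "u"]

Answer: ["b", "i", "u"]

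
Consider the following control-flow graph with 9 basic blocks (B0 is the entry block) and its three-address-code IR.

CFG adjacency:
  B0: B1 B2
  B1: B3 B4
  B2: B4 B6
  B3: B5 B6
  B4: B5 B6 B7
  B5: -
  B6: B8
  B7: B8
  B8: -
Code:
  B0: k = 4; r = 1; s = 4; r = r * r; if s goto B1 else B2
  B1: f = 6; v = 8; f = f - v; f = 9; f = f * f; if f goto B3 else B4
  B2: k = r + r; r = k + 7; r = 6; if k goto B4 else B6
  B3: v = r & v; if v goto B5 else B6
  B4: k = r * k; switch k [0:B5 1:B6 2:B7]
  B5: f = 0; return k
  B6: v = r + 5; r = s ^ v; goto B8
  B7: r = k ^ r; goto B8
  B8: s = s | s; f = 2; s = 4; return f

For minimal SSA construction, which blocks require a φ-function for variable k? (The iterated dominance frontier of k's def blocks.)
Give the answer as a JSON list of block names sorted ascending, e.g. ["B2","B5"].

idom tree: B1←B0 B2←B0 B3←B1 B4←B0 B5←B0 B6←B0 B7←B4 B8←B0
Dom∩ at merges:
  B4: preds {B1,B2}: {B0,B1} ∩ {B0,B2} = {B0}; idom=B0
  B5: preds {B3,B4}: {B0,B1,B3} ∩ {B0,B4} = {B0}; idom=B0
  B6: preds {B2,B3,B4}: {B0,B2} ∩ {B0,B1,B3} ∩ {B0,B4} = {B0}; idom=B0
  B8: preds {B6,B7}: {B0,B6} ∩ {B0,B4,B7} = {B0}; idom=B0

DF derivation:
  B4←B1: walk B1 to B0
  B4←B2: walk B2 to B0
  B5←B3: walk B3→B1 to B0
  B5←B4: walk B4 to B0
  B6←B2: walk B2 to B0
  B6←B3: walk B3→B1 to B0
  B6←B4: walk B4 to B0
  B8←B6: walk B6 to B0
  B8←B7: walk B7→B4 to B0
  B0 → ∅
  B1 → {B4,B5,B6}
  B2 → {B4,B6}
  B3 → {B5,B6}
  B4 → {B5,B6,B8}
  B5 → ∅
  B6 → {B8}
  B7 → {B8}
  B8 → ∅

φ for k: defs {B0,B2,B4}
  DF⁺ = {B4,B5,B6,B8}

Answer: ["B4", "B5", "B6", "B8"]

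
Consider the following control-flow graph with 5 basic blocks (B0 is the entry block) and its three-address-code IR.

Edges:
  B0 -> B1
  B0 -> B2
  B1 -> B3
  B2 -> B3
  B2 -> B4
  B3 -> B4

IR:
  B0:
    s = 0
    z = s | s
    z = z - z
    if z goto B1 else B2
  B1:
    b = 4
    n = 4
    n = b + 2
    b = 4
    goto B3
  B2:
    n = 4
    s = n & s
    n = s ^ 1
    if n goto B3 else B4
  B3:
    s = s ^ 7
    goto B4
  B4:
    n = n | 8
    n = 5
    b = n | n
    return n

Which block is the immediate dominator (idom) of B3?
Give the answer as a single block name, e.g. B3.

idom tree: B1←B0 B2←B0 B3←B0 B4←B0
Join-block Dom:
  B3: preds {B1,B2}: {B0,B1} ∩ {B0,B2} = {B0}; idom=B0
  B4: preds {B2,B3}: {B0,B2} ∩ {B0,B3} = {B0}; idom=B0

idom(B3) = B0

Answer: B0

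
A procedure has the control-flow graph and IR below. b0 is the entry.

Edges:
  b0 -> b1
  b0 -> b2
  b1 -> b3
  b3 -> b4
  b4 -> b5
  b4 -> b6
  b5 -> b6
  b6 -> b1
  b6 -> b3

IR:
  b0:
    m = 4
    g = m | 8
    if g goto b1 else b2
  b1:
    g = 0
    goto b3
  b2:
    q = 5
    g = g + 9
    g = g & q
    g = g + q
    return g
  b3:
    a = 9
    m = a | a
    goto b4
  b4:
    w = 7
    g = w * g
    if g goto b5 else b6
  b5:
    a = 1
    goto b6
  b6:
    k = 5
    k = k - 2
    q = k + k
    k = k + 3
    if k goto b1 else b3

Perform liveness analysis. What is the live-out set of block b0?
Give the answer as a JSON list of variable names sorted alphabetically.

Answer: ["g"]

Derivation:
Per-block:
  b0: {g,m} / ∅
  b1: {g} / ∅
  b2: {g,q} / {g}
  b3: {a,m} / ∅
  b4: {g,w} / {g}
  b5: {a} / ∅
  b6: {k,q} / ∅

Backward fixpoint:
  b0 li=∅ lo={g}
  b1 li=∅ lo={g}
  b2 li={g} lo=∅
  b3 li={g} lo={g}
  b4 li={g} lo={g}
  b5 li={g} lo={g}
  b6 li={g} lo={g}

live-out(b0) = ["g"]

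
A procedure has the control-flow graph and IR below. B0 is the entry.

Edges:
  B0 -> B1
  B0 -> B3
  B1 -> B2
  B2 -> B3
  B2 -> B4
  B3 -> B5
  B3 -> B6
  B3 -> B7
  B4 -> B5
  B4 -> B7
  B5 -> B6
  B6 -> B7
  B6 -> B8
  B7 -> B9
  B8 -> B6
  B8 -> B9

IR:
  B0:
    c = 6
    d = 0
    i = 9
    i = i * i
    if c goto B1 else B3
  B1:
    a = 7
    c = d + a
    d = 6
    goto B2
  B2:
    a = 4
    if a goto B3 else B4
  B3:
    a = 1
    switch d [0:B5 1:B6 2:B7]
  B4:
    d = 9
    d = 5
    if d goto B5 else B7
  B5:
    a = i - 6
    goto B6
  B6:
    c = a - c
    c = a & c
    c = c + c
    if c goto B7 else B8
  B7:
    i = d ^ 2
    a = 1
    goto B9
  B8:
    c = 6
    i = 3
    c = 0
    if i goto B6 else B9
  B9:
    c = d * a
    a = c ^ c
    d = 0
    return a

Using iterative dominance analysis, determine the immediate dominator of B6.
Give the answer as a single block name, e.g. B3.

Answer: B0

Derivation:
idom tree: B1←B0 B2←B1 B3←B0 B4←B2 B5←B0 B6←B0 B7←B0 B8←B6 B9←B0
Join-block Dom:
  B3: preds {B0,B2}: {B0} ∩ {B0,B1,B2} = {B0}; idom=B0
  B5: preds {B3,B4}: {B0,B3} ∩ {B0,B1,B2,B4} = {B0}; idom=B0
  B6: preds {B3,B5,B8}: {B0,B3} ∩ {B0,B5} ∩ {B0,B6,B8} = {B0}; idom=B0
  B7: preds {B3,B4,B6}: {B0,B3} ∩ {B0,B1,B2,B4} ∩ {B0,B6} = {B0}; idom=B0
  B9: preds {B7,B8}: {B0,B7} ∩ {B0,B6,B8} = {B0}; idom=B0

idom(B6) = B0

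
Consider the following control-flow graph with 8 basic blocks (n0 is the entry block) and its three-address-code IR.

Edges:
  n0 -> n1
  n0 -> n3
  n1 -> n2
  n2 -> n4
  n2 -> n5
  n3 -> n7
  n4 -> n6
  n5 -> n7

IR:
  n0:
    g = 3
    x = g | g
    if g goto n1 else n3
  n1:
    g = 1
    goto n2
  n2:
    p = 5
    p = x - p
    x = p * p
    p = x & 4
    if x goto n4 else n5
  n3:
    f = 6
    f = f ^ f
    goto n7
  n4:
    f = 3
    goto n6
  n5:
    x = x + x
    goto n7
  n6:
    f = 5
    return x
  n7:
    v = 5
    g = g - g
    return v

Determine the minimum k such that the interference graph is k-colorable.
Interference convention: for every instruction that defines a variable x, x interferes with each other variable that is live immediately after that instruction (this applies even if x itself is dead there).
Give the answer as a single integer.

Per-block:
  n0: def={g,x} ue=∅
  n1: def={g} ue=∅
  n2: def={p,x} ue={x}
  n3: def={f} ue=∅
  n4: def={f} ue=∅
  n5: def={x} ue={x}
  n6: def={f} ue={x}
  n7: def={g,v} ue={g}

Backward fixpoint:
  live n0: ∅→{g,x}
  live n1: {x}→{g,x}
  live n2: {g,x}→{g,x}
  live n3: {g}→{g}
  live n4: {x}→{x}
  live n5: {g,x}→{g}
  live n6: {x}→∅
  live n7: {g}→∅

Interfere edges:
  f↔{g,x}
  g↔{f,p,v,x}
  p↔{g,x}
  v↔{g}
  x↔{f,g,p}

Registers:
  lower bound: {f,g,x} mutually conflict ⇒ χ ≥ 3
  assign f→c2 g→c0 p→c2 v→c1 x→c1 — no edge inside a register ⇒ χ ≤ 3
  χ = 3

Answer: 3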